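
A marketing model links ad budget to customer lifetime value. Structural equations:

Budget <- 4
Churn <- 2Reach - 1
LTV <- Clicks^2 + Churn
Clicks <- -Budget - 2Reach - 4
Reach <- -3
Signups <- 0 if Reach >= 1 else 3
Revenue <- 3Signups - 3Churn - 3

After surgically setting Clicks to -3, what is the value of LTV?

The intervention breaks the incoming arrows to Clicks: Clicks <- -Budget - 2Reach - 4 no longer applies, and Clicks = -3.
Churn = 2Reach - 1  [with Reach=-3]  = -7
LTV = Clicks^2 + Churn  [with Clicks=-3, Churn=-7]  = 2

2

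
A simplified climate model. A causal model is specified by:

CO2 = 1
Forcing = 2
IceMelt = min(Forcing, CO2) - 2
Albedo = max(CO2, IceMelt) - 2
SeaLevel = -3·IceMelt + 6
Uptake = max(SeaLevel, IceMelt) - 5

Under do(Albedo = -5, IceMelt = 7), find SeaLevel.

The joint intervention fixes Albedo = -5, IceMelt = 7, removing each variable's own equation.
SeaLevel = -3·IceMelt + 6  [with IceMelt=7]  = -15

-15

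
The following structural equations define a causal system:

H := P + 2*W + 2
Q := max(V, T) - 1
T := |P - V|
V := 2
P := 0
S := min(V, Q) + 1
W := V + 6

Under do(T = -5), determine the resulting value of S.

The intervention breaks the incoming arrows to T: T := |P - V| no longer applies, and T = -5.
Q = max(V, T) - 1  [with V=2, T=-5]  = 1
S = min(V, Q) + 1  [with V=2, Q=1]  = 2

2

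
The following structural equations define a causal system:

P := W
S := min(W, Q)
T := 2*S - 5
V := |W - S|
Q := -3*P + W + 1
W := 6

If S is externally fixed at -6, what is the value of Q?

Under do(S=-6), the mechanism S := min(W, Q) is discarded; S is fixed at -6.
Since Q is not a descendant of the intervened variable, it is unaffected.
P = W  [with W=6]  = 6
Q = -3*P + W + 1  [with P=6, W=6]  = -11

-11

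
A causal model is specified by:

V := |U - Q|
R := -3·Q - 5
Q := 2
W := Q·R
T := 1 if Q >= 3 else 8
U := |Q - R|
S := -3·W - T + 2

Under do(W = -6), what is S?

12

The intervention breaks the incoming arrows to W: W := Q·R no longer applies, and W = -6.
T = 1 if Q >= 3 else 8  [with Q=2]  = 8
S = -3·W - T + 2  [with W=-6, T=8]  = 12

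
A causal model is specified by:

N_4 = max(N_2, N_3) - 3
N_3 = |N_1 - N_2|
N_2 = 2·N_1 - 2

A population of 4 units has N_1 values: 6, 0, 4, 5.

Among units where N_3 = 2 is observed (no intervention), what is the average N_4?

1

Observing N_3=2 restricts to units where N_3's equation naturally yields 2: N_1 ∈ {0, 4}. In that subpopulation N_4 = -1, 3, mean 1.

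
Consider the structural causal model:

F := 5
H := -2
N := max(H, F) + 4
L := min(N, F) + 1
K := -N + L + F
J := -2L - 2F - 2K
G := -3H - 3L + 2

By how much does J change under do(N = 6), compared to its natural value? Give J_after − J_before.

The intervention breaks the incoming arrows to N: N := max(H, F) + 4 no longer applies, and N = 6.
L = min(N, F) + 1  [with N=6, F=5]  = 6
K = -N + L + F  [with N=6, L=6, F=5]  = 5
J = -2L - 2F - 2K  [with L=6, F=5, K=5]  = -32
Without intervention: N = max(H, F) + 4  [with H=-2, F=5]  = 9; L = min(N, F) + 1  [with N=9, F=5]  = 6; K = -N + L + F  [with N=9, L=6, F=5]  = 2; J = -2L - 2F - 2K  [with L=6, F=5, K=2]  = -26.
Change = -32 − (-26) = -6.

-6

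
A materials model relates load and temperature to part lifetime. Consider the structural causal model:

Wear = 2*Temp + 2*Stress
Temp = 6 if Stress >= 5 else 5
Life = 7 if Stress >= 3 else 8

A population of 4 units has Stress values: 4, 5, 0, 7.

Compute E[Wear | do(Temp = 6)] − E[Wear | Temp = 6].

do(Temp=6) breaks Temp's dependence on Stress. With Temp=6 fixed, Wear across the units is 20, 22, 12, 26, mean 20.
Conditioning on Temp=6 selects the 2 unit(s) with Stress ∈ {5, 7}. Their Wear values: 22, 26. Mean = 24.
Difference = 20 − 24 = -4.

-4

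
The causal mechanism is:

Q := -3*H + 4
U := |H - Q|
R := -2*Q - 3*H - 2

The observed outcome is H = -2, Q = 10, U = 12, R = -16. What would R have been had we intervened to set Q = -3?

10

Under do(Q=-3), the mechanism Q := -3*H + 4 is discarded; Q is fixed at -3.
R = -2*Q - 3*H - 2  [with Q=-3, H=-2]  = 10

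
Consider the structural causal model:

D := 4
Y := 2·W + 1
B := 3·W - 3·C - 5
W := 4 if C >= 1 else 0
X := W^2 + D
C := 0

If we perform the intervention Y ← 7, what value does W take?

do(Y=7) replaces the equation Y := 2·W + 1 with the constant Y = 7.
W is not downstream of the intervention, so its value is determined by the original equations.
W = 4 if C >= 1 else 0  [with C=0]  = 0

0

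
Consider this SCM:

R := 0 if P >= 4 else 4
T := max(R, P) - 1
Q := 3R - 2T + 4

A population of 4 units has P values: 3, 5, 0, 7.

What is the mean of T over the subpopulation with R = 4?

3

E[T|R=4] averages over only the 2 units with R=4 (P = 3, 0): T = 3, 3, mean 3.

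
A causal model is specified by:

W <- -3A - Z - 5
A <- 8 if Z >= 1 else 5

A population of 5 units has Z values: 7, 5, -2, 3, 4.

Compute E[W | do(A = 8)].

Under do(A=8), A's equation is replaced by A=8 for every unit. Per-unit W: -36, -34, -27, -32, -33. Mean = -32.4.

-32.4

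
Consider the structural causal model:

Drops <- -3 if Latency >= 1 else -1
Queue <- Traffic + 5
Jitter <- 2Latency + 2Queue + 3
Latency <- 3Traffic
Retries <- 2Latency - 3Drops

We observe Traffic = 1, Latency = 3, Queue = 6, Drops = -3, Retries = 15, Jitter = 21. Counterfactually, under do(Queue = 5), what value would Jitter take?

The intervention breaks the incoming arrows to Queue: Queue <- Traffic + 5 no longer applies, and Queue = 5.
Latency = 3Traffic  [with Traffic=1]  = 3
Jitter = 2Latency + 2Queue + 3  [with Latency=3, Queue=5]  = 19

19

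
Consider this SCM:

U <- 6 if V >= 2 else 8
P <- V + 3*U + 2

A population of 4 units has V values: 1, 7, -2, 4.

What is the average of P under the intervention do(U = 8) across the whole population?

28.5

The intervention sets U=8 in all 4 units regardless of V. Recomputing P per unit gives 27, 33, 24, 30; average 28.5.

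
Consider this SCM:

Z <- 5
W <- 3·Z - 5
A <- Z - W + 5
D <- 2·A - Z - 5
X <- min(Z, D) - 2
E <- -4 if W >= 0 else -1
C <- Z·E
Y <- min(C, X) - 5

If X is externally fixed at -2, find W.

Under do(X=-2), the mechanism X <- min(Z, D) - 2 is discarded; X is fixed at -2.
No directed path runs from X to W, so W keeps its natural value.
W = 3·Z - 5  [with Z=5]  = 10

10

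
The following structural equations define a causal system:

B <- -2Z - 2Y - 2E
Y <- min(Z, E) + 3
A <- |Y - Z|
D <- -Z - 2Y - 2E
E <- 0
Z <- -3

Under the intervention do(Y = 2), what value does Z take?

Under do(Y=2), the mechanism Y <- min(Z, E) + 3 is discarded; Y is fixed at 2.
Since Z is not a descendant of the intervened variable, it is unaffected.

-3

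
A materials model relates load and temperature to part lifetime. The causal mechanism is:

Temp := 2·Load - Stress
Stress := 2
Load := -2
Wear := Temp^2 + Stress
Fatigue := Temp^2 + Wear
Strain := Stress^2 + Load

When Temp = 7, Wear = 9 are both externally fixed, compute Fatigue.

The joint intervention fixes Temp = 7, Wear = 9, removing each variable's own equation.
Fatigue = Temp^2 + Wear  [with Temp=7, Wear=9]  = 58

58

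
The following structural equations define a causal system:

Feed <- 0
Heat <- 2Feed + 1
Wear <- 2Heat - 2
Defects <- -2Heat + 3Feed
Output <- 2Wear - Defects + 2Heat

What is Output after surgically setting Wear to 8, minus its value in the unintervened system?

do(Wear=8) replaces the equation Wear <- 2Heat - 2 with the constant Wear = 8.
Heat = 2Feed + 1  [with Feed=0]  = 1
Defects = -2Heat + 3Feed  [with Heat=1, Feed=0]  = -2
Output = 2Wear - Defects + 2Heat  [with Wear=8, Defects=-2, Heat=1]  = 20
Without intervention: Heat = 2Feed + 1  [with Feed=0]  = 1; Wear = 2Heat - 2  [with Heat=1]  = 0; Defects = -2Heat + 3Feed  [with Heat=1, Feed=0]  = -2; Output = 2Wear - Defects + 2Heat  [with Wear=0, Defects=-2, Heat=1]  = 4.
Change = 20 − 4 = 16.

16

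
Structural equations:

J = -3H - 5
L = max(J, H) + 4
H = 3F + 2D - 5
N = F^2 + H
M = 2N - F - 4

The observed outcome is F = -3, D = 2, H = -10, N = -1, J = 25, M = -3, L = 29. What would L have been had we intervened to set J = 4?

8

Under do(J=4), the mechanism J = -3H - 5 is discarded; J is fixed at 4.
H = 3F + 2D - 5  [with F=-3, D=2]  = -10
L = max(J, H) + 4  [with J=4, H=-10]  = 8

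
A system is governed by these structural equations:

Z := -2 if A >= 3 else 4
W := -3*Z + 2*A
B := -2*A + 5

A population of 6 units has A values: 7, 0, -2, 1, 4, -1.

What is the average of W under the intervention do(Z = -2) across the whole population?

9

Every unit gets Z=-2 under the intervention. W values become 20, 6, 2, 8, 14, 4; E[W|do(Z=-2)] = 9.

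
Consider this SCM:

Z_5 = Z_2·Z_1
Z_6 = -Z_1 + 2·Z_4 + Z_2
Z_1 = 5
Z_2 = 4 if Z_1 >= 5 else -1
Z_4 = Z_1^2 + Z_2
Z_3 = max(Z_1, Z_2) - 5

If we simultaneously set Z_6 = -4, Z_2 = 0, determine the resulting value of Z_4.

25

Under do(Z_6 = -4, Z_2 = 0), each intervened variable's structural equation is replaced by its fixed value.
Z_4 = Z_1^2 + Z_2  [with Z_1=5, Z_2=0]  = 25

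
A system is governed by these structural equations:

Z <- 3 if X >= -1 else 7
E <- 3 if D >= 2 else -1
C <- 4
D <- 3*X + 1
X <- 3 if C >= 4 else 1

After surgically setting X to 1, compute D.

4

The intervention breaks the incoming arrows to X: X <- 3 if C >= 4 else 1 no longer applies, and X = 1.
D = 3*X + 1  [with X=1]  = 4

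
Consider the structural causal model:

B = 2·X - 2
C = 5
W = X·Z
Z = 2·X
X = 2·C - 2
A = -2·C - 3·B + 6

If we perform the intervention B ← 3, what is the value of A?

The intervention breaks the incoming arrows to B: B = 2·X - 2 no longer applies, and B = 3.
A = -2·C - 3·B + 6  [with C=5, B=3]  = -13

-13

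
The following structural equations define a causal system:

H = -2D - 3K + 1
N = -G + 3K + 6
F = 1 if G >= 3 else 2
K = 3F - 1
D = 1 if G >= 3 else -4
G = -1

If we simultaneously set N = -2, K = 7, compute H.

Under do(N = -2, K = 7), each intervened variable's structural equation is replaced by its fixed value.
D = 1 if G >= 3 else -4  [with G=-1]  = -4
H = -2D - 3K + 1  [with D=-4, K=7]  = -12

-12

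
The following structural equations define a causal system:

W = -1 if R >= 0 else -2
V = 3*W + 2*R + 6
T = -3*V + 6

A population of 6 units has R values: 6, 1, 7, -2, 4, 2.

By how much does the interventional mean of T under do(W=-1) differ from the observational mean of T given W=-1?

Every unit gets W=-1 under the intervention. T values become -39, -9, -45, 9, -27, -15; E[T|do(W=-1)] = -21.
E[T|W=-1] averages over only the 5 units with W=-1 (R = 6, 1, 7, 4, 2): T = -39, -9, -45, -27, -15, mean -27.
Difference = -21 − (-27) = 6.

6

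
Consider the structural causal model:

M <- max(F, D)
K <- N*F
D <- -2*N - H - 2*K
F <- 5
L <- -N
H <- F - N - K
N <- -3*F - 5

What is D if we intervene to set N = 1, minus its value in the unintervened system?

-126

do(N=1) replaces the equation N <- -3*F - 5 with the constant N = 1.
K = N*F  [with N=1, F=5]  = 5
H = F - N - K  [with F=5, N=1, K=5]  = -1
D = -2*N - H - 2*K  [with N=1, H=-1, K=5]  = -11
Without intervention: N = -3*F - 5  [with F=5]  = -20; K = N*F  [with N=-20, F=5]  = -100; H = F - N - K  [with F=5, N=-20, K=-100]  = 125; D = -2*N - H - 2*K  [with N=-20, H=125, K=-100]  = 115.
Change = -11 − 115 = -126.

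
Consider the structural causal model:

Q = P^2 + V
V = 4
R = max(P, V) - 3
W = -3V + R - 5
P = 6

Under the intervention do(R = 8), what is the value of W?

Intervening sets R = 8 and removes its equation (R = max(P, V) - 3).
W = -3V + R - 5  [with V=4, R=8]  = -9

-9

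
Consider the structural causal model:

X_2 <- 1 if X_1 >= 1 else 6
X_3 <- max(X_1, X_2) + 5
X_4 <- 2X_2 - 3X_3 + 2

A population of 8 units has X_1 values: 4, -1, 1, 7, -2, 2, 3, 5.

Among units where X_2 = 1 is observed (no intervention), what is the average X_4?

Observing X_2=1 restricts to units where X_2's equation naturally yields 1: X_1 ∈ {4, 1, 7, 2, 3, 5}. In that subpopulation X_4 = -23, -14, -32, -17, -20, -26, mean -22.

-22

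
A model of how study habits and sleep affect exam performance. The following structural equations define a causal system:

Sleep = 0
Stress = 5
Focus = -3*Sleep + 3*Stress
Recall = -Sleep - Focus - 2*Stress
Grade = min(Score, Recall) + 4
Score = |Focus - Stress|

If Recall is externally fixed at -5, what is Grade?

The intervention breaks the incoming arrows to Recall: Recall = -Sleep - Focus - 2*Stress no longer applies, and Recall = -5.
Focus = -3*Sleep + 3*Stress  [with Sleep=0, Stress=5]  = 15
Score = |Focus - Stress|  [with Focus=15, Stress=5]  = 10
Grade = min(Score, Recall) + 4  [with Score=10, Recall=-5]  = -1

-1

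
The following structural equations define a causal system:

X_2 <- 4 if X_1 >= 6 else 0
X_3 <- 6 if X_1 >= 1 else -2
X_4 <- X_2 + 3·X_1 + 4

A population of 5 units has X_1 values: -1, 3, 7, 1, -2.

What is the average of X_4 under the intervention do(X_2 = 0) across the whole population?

8.8

Every unit gets X_2=0 under the intervention. X_4 values become 1, 13, 25, 7, -2; E[X_4|do(X_2=0)] = 8.8.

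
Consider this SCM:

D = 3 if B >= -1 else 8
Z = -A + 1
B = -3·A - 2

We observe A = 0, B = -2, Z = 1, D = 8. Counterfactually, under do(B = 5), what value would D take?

Under do(B=5), the mechanism B = -3·A - 2 is discarded; B is fixed at 5.
D = 3 if B >= -1 else 8  [with B=5]  = 3

3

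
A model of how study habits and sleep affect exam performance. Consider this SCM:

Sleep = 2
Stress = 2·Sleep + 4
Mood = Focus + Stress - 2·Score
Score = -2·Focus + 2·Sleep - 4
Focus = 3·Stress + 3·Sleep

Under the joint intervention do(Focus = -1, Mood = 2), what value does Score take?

2

The joint intervention fixes Focus = -1, Mood = 2, removing each variable's own equation.
Score = -2·Focus + 2·Sleep - 4  [with Focus=-1, Sleep=2]  = 2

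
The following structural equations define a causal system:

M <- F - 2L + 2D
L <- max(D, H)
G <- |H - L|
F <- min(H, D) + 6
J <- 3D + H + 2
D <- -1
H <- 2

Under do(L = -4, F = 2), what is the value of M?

The joint intervention fixes L = -4, F = 2, removing each variable's own equation.
M = F - 2L + 2D  [with F=2, L=-4, D=-1]  = 8

8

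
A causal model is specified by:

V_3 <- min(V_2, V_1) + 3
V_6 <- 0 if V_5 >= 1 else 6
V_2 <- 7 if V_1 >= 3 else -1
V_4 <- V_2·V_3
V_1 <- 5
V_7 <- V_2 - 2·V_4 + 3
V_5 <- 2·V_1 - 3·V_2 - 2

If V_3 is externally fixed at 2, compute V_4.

14

The intervention breaks the incoming arrows to V_3: V_3 <- min(V_2, V_1) + 3 no longer applies, and V_3 = 2.
V_2 = 7 if V_1 >= 3 else -1  [with V_1=5]  = 7
V_4 = V_2·V_3  [with V_2=7, V_3=2]  = 14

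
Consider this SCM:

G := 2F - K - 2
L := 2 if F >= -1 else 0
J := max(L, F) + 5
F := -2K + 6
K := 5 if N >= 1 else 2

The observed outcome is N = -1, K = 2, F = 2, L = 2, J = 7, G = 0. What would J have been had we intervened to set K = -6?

23

do(K=-6) replaces the equation K := 5 if N >= 1 else 2 with the constant K = -6.
F = -2K + 6  [with K=-6]  = 18
L = 2 if F >= -1 else 0  [with F=18]  = 2
J = max(L, F) + 5  [with L=2, F=18]  = 23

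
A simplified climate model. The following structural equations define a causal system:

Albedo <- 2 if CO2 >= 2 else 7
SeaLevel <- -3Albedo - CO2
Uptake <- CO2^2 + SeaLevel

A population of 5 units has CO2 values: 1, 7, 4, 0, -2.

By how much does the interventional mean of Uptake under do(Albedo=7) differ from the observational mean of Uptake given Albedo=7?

do(Albedo=7) breaks Albedo's dependence on CO2. With Albedo=7 fixed, Uptake across the units is -21, 21, -9, -21, -15, mean -9.
E[Uptake|Albedo=7] averages over only the 3 units with Albedo=7 (CO2 = 1, 0, -2): Uptake = -21, -21, -15, mean -19.
Difference = -9 − (-19) = 10.

10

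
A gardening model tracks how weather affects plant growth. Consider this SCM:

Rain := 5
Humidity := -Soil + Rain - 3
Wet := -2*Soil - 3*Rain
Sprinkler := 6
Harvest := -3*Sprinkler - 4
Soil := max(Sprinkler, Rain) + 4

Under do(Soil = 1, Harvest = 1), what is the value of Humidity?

1

The joint intervention fixes Soil = 1, Harvest = 1, removing each variable's own equation.
Humidity = -Soil + Rain - 3  [with Soil=1, Rain=5]  = 1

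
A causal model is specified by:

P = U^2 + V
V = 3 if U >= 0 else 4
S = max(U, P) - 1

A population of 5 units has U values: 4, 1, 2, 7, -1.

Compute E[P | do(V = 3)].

17.2

Every unit gets V=3 under the intervention. P values become 19, 4, 7, 52, 4; E[P|do(V=3)] = 17.2.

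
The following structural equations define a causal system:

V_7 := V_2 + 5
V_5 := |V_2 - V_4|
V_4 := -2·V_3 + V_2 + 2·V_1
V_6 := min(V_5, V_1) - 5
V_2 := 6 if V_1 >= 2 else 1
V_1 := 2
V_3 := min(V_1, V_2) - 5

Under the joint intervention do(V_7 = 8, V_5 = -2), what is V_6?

-7

Setting V_7 = 8, V_5 = -2 by intervention discards those variables' equations.
V_6 = min(V_5, V_1) - 5  [with V_5=-2, V_1=2]  = -7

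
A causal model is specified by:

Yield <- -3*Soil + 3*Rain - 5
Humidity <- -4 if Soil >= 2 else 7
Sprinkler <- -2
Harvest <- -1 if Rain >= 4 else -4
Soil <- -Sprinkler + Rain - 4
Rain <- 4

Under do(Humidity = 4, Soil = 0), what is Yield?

The joint intervention fixes Humidity = 4, Soil = 0, removing each variable's own equation.
Yield = -3*Soil + 3*Rain - 5  [with Soil=0, Rain=4]  = 7

7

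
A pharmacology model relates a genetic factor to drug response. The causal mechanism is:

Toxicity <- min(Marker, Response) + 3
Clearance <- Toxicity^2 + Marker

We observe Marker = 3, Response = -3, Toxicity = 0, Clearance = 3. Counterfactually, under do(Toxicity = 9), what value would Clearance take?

84

The intervention breaks the incoming arrows to Toxicity: Toxicity <- min(Marker, Response) + 3 no longer applies, and Toxicity = 9.
Clearance = Toxicity^2 + Marker  [with Toxicity=9, Marker=3]  = 84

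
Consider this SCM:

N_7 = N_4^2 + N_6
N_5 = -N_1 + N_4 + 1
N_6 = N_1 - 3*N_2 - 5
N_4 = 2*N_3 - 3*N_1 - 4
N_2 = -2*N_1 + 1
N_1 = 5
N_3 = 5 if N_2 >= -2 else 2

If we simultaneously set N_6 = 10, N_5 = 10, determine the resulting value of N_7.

Setting N_6 = 10, N_5 = 10 by intervention discards those variables' equations.
N_2 = -2*N_1 + 1  [with N_1=5]  = -9
N_3 = 5 if N_2 >= -2 else 2  [with N_2=-9]  = 2
N_4 = 2*N_3 - 3*N_1 - 4  [with N_3=2, N_1=5]  = -15
N_7 = N_4^2 + N_6  [with N_4=-15, N_6=10]  = 235

235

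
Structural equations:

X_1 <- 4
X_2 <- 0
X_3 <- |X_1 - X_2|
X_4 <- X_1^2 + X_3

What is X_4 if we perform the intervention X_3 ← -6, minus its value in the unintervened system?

The intervention breaks the incoming arrows to X_3: X_3 <- |X_1 - X_2| no longer applies, and X_3 = -6.
X_4 = X_1^2 + X_3  [with X_1=4, X_3=-6]  = 10
Without intervention: X_3 = |X_1 - X_2|  [with X_1=4, X_2=0]  = 4; X_4 = X_1^2 + X_3  [with X_1=4, X_3=4]  = 20.
Change = 10 − 20 = -10.

-10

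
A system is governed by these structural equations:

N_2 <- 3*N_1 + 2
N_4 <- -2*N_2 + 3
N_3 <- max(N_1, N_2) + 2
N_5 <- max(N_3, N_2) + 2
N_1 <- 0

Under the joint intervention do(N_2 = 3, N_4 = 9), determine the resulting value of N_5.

Setting N_2 = 3, N_4 = 9 by intervention discards those variables' equations.
N_3 = max(N_1, N_2) + 2  [with N_1=0, N_2=3]  = 5
N_5 = max(N_3, N_2) + 2  [with N_3=5, N_2=3]  = 7

7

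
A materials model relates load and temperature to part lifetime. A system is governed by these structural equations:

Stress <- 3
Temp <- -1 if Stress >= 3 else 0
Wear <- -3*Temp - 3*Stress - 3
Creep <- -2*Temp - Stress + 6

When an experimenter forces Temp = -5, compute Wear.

3

Under do(Temp=-5), the mechanism Temp <- -1 if Stress >= 3 else 0 is discarded; Temp is fixed at -5.
Wear = -3*Temp - 3*Stress - 3  [with Temp=-5, Stress=3]  = 3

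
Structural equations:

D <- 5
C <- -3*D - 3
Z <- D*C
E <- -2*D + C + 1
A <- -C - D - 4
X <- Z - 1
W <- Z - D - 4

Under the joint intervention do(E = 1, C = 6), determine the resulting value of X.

29

The joint intervention fixes E = 1, C = 6, removing each variable's own equation.
Z = D*C  [with D=5, C=6]  = 30
X = Z - 1  [with Z=30]  = 29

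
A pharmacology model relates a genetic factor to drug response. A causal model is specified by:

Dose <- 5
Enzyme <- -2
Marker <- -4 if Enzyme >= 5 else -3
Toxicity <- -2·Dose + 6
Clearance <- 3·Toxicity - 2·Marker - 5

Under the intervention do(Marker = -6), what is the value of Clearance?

do(Marker=-6) replaces the equation Marker <- -4 if Enzyme >= 5 else -3 with the constant Marker = -6.
Toxicity = -2·Dose + 6  [with Dose=5]  = -4
Clearance = 3·Toxicity - 2·Marker - 5  [with Toxicity=-4, Marker=-6]  = -5

-5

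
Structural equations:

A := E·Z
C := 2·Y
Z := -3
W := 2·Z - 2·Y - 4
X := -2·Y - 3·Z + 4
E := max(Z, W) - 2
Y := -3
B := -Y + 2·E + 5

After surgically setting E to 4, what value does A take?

-12

Under do(E=4), the mechanism E := max(Z, W) - 2 is discarded; E is fixed at 4.
A = E·Z  [with E=4, Z=-3]  = -12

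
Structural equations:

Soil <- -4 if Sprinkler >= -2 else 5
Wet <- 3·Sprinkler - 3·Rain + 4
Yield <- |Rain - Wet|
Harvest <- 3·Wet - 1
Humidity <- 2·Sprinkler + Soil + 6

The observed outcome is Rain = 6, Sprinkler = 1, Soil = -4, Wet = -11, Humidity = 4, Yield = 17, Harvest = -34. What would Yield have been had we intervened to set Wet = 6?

0

Under do(Wet=6), the mechanism Wet <- 3·Sprinkler - 3·Rain + 4 is discarded; Wet is fixed at 6.
Yield = |Rain - Wet|  [with Rain=6, Wet=6]  = 0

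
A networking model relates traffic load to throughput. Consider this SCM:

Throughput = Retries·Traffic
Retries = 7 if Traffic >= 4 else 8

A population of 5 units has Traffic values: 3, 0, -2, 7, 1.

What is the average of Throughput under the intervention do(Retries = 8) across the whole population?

do(Retries=8) breaks Retries's dependence on Traffic. With Retries=8 fixed, Throughput across the units is 24, 0, -16, 56, 8, mean 14.4.

14.4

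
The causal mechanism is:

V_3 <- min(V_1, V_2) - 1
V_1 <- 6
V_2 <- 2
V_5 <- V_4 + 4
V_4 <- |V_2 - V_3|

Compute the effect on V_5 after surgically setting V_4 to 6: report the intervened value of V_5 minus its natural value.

Intervening sets V_4 = 6 and removes its equation (V_4 <- |V_2 - V_3|).
V_5 = V_4 + 4  [with V_4=6]  = 10
Without intervention: V_3 = min(V_1, V_2) - 1  [with V_1=6, V_2=2]  = 1; V_4 = |V_2 - V_3|  [with V_2=2, V_3=1]  = 1; V_5 = V_4 + 4  [with V_4=1]  = 5.
Change = 10 − 5 = 5.

5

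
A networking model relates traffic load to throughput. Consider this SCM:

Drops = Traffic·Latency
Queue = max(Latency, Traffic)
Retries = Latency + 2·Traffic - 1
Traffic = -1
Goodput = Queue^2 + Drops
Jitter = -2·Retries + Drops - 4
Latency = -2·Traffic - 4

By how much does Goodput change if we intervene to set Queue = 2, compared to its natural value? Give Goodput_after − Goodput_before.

The intervention breaks the incoming arrows to Queue: Queue = max(Latency, Traffic) no longer applies, and Queue = 2.
Latency = -2·Traffic - 4  [with Traffic=-1]  = -2
Drops = Traffic·Latency  [with Traffic=-1, Latency=-2]  = 2
Goodput = Queue^2 + Drops  [with Queue=2, Drops=2]  = 6
Without intervention: Latency = -2·Traffic - 4  [with Traffic=-1]  = -2; Queue = max(Latency, Traffic)  [with Latency=-2, Traffic=-1]  = -1; Drops = Traffic·Latency  [with Traffic=-1, Latency=-2]  = 2; Goodput = Queue^2 + Drops  [with Queue=-1, Drops=2]  = 3.
Change = 6 − 3 = 3.

3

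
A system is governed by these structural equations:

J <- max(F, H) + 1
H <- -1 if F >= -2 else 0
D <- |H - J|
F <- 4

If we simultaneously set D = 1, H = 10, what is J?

11

Setting D = 1, H = 10 by intervention discards those variables' equations.
J = max(F, H) + 1  [with F=4, H=10]  = 11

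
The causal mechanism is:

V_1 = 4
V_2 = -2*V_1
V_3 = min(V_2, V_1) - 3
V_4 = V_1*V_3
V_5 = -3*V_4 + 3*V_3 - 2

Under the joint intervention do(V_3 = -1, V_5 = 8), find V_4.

-4

The joint intervention fixes V_3 = -1, V_5 = 8, removing each variable's own equation.
V_4 = V_1*V_3  [with V_1=4, V_3=-1]  = -4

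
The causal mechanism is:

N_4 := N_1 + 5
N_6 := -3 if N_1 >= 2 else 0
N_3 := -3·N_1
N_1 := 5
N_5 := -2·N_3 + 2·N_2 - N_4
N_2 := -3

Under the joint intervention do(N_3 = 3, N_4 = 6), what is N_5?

Setting N_3 = 3, N_4 = 6 by intervention discards those variables' equations.
N_5 = -2·N_3 + 2·N_2 - N_4  [with N_3=3, N_2=-3, N_4=6]  = -18

-18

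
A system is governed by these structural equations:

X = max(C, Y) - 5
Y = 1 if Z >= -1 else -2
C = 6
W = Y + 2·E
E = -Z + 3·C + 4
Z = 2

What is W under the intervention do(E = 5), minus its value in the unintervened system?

The intervention breaks the incoming arrows to E: E = -Z + 3·C + 4 no longer applies, and E = 5.
Y = 1 if Z >= -1 else -2  [with Z=2]  = 1
W = Y + 2·E  [with Y=1, E=5]  = 11
Without intervention: E = -Z + 3·C + 4  [with Z=2, C=6]  = 20; Y = 1 if Z >= -1 else -2  [with Z=2]  = 1; W = Y + 2·E  [with Y=1, E=20]  = 41.
Change = 11 − 41 = -30.

-30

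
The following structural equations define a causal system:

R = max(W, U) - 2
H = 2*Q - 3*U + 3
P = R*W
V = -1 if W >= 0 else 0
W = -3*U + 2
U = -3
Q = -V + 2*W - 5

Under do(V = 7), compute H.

32

Under do(V=7), the mechanism V = -1 if W >= 0 else 0 is discarded; V is fixed at 7.
W = -3*U + 2  [with U=-3]  = 11
Q = -V + 2*W - 5  [with V=7, W=11]  = 10
H = 2*Q - 3*U + 3  [with Q=10, U=-3]  = 32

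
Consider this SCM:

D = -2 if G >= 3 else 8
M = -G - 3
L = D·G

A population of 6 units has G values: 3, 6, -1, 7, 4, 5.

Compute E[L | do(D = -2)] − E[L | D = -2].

2

Under do(D=-2), D's equation is replaced by D=-2 for every unit. Per-unit L: -6, -12, 2, -14, -8, -10. Mean = -8.
E[L|D=-2] averages over only the 5 units with D=-2 (G = 3, 6, 7, 4, 5): L = -6, -12, -14, -8, -10, mean -10.
Difference = -8 − (-10) = 2.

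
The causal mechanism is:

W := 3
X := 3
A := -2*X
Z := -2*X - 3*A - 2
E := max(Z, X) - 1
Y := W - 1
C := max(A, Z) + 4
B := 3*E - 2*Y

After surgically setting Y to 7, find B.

13

Intervening sets Y = 7 and removes its equation (Y := W - 1).
A = -2*X  [with X=3]  = -6
Z = -2*X - 3*A - 2  [with X=3, A=-6]  = 10
E = max(Z, X) - 1  [with Z=10, X=3]  = 9
B = 3*E - 2*Y  [with E=9, Y=7]  = 13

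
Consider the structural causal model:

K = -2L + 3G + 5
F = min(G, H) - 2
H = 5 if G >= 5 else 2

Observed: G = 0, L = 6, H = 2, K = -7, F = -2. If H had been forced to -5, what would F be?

-7

do(H=-5) replaces the equation H = 5 if G >= 5 else 2 with the constant H = -5.
F = min(G, H) - 2  [with G=0, H=-5]  = -7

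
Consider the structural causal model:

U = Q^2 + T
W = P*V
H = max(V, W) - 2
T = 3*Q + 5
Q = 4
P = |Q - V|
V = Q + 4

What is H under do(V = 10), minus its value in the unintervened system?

do(V=10) replaces the equation V = Q + 4 with the constant V = 10.
P = |Q - V|  [with Q=4, V=10]  = 6
W = P*V  [with P=6, V=10]  = 60
H = max(V, W) - 2  [with V=10, W=60]  = 58
Without intervention: V = Q + 4  [with Q=4]  = 8; P = |Q - V|  [with Q=4, V=8]  = 4; W = P*V  [with P=4, V=8]  = 32; H = max(V, W) - 2  [with V=8, W=32]  = 30.
Change = 58 − 30 = 28.

28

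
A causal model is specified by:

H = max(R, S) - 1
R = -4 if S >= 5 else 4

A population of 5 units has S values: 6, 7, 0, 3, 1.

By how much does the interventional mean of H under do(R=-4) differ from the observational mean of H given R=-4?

-3.1

Under do(R=-4), R's equation is replaced by R=-4 for every unit. Per-unit H: 5, 6, -1, 2, 0. Mean = 2.4.
Observing R=-4 restricts to units where R's equation naturally yields -4: S ∈ {6, 7}. In that subpopulation H = 5, 6, mean 5.5.
Difference = 2.4 − 5.5 = -3.1.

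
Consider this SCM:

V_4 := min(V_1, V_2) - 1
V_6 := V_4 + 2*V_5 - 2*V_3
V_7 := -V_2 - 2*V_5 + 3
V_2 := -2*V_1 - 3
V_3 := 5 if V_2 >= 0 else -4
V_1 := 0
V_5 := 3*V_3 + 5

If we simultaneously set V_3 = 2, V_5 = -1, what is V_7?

8

Under do(V_3 = 2, V_5 = -1), each intervened variable's structural equation is replaced by its fixed value.
V_2 = -2*V_1 - 3  [with V_1=0]  = -3
V_7 = -V_2 - 2*V_5 + 3  [with V_2=-3, V_5=-1]  = 8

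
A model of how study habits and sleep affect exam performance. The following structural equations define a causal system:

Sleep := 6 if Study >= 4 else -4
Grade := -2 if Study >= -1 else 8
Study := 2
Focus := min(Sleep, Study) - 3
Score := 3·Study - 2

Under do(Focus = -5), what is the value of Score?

The intervention breaks the incoming arrows to Focus: Focus := min(Sleep, Study) - 3 no longer applies, and Focus = -5.
Score is not downstream of the intervention, so its value is determined by the original equations.
Score = 3·Study - 2  [with Study=2]  = 4

4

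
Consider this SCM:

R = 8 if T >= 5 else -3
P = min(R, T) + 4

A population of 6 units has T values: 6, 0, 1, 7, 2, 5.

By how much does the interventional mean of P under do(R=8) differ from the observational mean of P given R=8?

-2.5

Under do(R=8), R's equation is replaced by R=8 for every unit. Per-unit P: 10, 4, 5, 11, 6, 9. Mean = 7.5.
Observing R=8 restricts to units where R's equation naturally yields 8: T ∈ {6, 7, 5}. In that subpopulation P = 10, 11, 9, mean 10.
Difference = 7.5 − 10 = -2.5.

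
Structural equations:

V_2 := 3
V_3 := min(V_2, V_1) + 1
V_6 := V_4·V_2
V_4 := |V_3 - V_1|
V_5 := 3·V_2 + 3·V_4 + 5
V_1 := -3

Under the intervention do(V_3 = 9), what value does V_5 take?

50

do(V_3=9) replaces the equation V_3 := min(V_2, V_1) + 1 with the constant V_3 = 9.
V_4 = |V_3 - V_1|  [with V_3=9, V_1=-3]  = 12
V_5 = 3·V_2 + 3·V_4 + 5  [with V_2=3, V_4=12]  = 50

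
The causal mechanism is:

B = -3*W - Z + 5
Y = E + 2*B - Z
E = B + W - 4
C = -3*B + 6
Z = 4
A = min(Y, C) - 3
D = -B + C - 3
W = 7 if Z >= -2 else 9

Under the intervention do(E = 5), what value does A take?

do(E=5) replaces the equation E = B + W - 4 with the constant E = 5.
W = 7 if Z >= -2 else 9  [with Z=4]  = 7
B = -3*W - Z + 5  [with W=7, Z=4]  = -20
Y = E + 2*B - Z  [with E=5, B=-20, Z=4]  = -39
C = -3*B + 6  [with B=-20]  = 66
A = min(Y, C) - 3  [with Y=-39, C=66]  = -42

-42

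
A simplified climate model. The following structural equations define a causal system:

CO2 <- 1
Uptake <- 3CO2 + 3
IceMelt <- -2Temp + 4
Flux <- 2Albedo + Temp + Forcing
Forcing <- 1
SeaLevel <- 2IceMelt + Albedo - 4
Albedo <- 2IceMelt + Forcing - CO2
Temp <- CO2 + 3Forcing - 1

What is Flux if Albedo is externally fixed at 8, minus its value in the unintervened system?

24

Under do(Albedo=8), the mechanism Albedo <- 2IceMelt + Forcing - CO2 is discarded; Albedo is fixed at 8.
Temp = CO2 + 3Forcing - 1  [with CO2=1, Forcing=1]  = 3
Flux = 2Albedo + Temp + Forcing  [with Albedo=8, Temp=3, Forcing=1]  = 20
Without intervention: Temp = CO2 + 3Forcing - 1  [with CO2=1, Forcing=1]  = 3; IceMelt = -2Temp + 4  [with Temp=3]  = -2; Albedo = 2IceMelt + Forcing - CO2  [with IceMelt=-2, Forcing=1, CO2=1]  = -4; Flux = 2Albedo + Temp + Forcing  [with Albedo=-4, Temp=3, Forcing=1]  = -4.
Change = 20 − (-4) = 24.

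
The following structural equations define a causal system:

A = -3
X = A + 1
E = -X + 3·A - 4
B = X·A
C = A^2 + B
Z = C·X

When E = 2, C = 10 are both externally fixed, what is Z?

Setting E = 2, C = 10 by intervention discards those variables' equations.
X = A + 1  [with A=-3]  = -2
Z = C·X  [with C=10, X=-2]  = -20

-20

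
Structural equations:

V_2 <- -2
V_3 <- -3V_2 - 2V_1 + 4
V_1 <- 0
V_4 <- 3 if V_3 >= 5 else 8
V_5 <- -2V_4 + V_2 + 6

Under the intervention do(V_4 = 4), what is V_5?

-4

Intervening sets V_4 = 4 and removes its equation (V_4 <- 3 if V_3 >= 5 else 8).
V_5 = -2V_4 + V_2 + 6  [with V_4=4, V_2=-2]  = -4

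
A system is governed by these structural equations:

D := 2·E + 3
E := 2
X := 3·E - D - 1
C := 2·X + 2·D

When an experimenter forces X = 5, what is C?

24

The intervention breaks the incoming arrows to X: X := 3·E - D - 1 no longer applies, and X = 5.
D = 2·E + 3  [with E=2]  = 7
C = 2·X + 2·D  [with X=5, D=7]  = 24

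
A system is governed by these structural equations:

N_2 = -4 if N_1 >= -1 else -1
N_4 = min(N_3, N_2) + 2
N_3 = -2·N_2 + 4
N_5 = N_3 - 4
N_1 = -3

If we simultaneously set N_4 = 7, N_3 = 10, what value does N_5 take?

6

The joint intervention fixes N_4 = 7, N_3 = 10, removing each variable's own equation.
N_5 = N_3 - 4  [with N_3=10]  = 6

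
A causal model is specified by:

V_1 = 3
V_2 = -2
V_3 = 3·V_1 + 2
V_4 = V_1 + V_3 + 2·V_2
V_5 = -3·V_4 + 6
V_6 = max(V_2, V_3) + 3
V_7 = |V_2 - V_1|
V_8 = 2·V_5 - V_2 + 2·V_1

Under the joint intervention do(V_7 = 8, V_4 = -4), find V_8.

44

The joint intervention fixes V_7 = 8, V_4 = -4, removing each variable's own equation.
V_5 = -3·V_4 + 6  [with V_4=-4]  = 18
V_8 = 2·V_5 - V_2 + 2·V_1  [with V_5=18, V_2=-2, V_1=3]  = 44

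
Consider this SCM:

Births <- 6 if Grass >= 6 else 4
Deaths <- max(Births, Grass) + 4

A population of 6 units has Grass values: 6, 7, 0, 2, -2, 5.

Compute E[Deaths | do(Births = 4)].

Under do(Births=4), Births's equation is replaced by Births=4 for every unit. Per-unit Deaths: 10, 11, 8, 8, 8, 9. Mean = 9.

9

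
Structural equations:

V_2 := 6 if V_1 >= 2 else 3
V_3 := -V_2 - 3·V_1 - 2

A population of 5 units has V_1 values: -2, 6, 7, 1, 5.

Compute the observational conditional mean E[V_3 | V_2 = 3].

Conditioning on V_2=3 selects the 2 unit(s) with V_1 ∈ {-2, 1}. Their V_3 values: 1, -8. Mean = -3.5.

-3.5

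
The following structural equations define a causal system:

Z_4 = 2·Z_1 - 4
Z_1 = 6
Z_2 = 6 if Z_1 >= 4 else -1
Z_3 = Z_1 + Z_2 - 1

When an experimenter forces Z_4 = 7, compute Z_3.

Under do(Z_4=7), the mechanism Z_4 = 2·Z_1 - 4 is discarded; Z_4 is fixed at 7.
Since Z_3 is not a descendant of the intervened variable, it is unaffected.
Z_2 = 6 if Z_1 >= 4 else -1  [with Z_1=6]  = 6
Z_3 = Z_1 + Z_2 - 1  [with Z_1=6, Z_2=6]  = 11

11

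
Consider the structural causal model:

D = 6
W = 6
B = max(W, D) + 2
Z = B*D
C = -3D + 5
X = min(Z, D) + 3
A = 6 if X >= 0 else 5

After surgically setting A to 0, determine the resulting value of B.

8

Intervening sets A = 0 and removes its equation (A = 6 if X >= 0 else 5).
B is not downstream of the intervention, so its value is determined by the original equations.
B = max(W, D) + 2  [with W=6, D=6]  = 8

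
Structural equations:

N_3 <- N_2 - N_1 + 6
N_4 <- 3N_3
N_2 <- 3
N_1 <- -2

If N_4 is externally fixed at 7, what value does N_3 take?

Under do(N_4=7), the mechanism N_4 <- 3N_3 is discarded; N_4 is fixed at 7.
Since N_3 is not a descendant of the intervened variable, it is unaffected.
N_3 = N_2 - N_1 + 6  [with N_2=3, N_1=-2]  = 11

11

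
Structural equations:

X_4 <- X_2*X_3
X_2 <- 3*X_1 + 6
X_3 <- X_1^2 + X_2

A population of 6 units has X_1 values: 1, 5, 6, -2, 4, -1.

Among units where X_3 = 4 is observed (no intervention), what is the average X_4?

6

E[X_4|X_3=4] averages over only the 2 units with X_3=4 (X_1 = -2, -1): X_4 = 0, 12, mean 6.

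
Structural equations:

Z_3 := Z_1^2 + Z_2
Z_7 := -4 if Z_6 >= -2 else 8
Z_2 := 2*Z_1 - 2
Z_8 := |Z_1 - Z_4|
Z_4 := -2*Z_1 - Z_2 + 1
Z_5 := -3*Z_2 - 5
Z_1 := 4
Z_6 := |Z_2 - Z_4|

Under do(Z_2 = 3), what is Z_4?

-10

Under do(Z_2=3), the mechanism Z_2 := 2*Z_1 - 2 is discarded; Z_2 is fixed at 3.
Z_4 = -2*Z_1 - Z_2 + 1  [with Z_1=4, Z_2=3]  = -10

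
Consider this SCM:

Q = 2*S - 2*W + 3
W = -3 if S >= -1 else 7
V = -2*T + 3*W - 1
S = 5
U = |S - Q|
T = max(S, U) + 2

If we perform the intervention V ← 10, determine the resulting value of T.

do(V=10) replaces the equation V = -2*T + 3*W - 1 with the constant V = 10.
Since T is not a descendant of the intervened variable, it is unaffected.
W = -3 if S >= -1 else 7  [with S=5]  = -3
Q = 2*S - 2*W + 3  [with S=5, W=-3]  = 19
U = |S - Q|  [with S=5, Q=19]  = 14
T = max(S, U) + 2  [with S=5, U=14]  = 16

16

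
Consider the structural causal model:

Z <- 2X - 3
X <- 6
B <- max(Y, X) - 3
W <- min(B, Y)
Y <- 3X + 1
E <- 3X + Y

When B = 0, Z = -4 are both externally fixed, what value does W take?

0

Setting B = 0, Z = -4 by intervention discards those variables' equations.
Y = 3X + 1  [with X=6]  = 19
W = min(B, Y)  [with B=0, Y=19]  = 0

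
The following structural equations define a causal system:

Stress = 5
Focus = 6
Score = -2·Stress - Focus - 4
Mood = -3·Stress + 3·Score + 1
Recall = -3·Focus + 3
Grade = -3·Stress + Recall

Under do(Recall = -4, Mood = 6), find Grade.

-19

Setting Recall = -4, Mood = 6 by intervention discards those variables' equations.
Grade = -3·Stress + Recall  [with Stress=5, Recall=-4]  = -19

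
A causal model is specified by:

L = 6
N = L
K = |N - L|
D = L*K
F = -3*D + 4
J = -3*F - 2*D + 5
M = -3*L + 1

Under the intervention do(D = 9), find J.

56

Under do(D=9), the mechanism D = L*K is discarded; D is fixed at 9.
F = -3*D + 4  [with D=9]  = -23
J = -3*F - 2*D + 5  [with F=-23, D=9]  = 56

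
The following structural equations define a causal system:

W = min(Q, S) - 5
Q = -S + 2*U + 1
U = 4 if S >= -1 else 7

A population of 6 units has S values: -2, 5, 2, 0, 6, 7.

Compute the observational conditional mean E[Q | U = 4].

E[Q|U=4] averages over only the 5 units with U=4 (S = 5, 2, 0, 6, 7): Q = 4, 7, 9, 3, 2, mean 5.

5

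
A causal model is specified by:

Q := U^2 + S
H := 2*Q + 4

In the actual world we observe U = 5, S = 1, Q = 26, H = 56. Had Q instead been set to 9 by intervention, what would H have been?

The intervention breaks the incoming arrows to Q: Q := U^2 + S no longer applies, and Q = 9.
H = 2*Q + 4  [with Q=9]  = 22

22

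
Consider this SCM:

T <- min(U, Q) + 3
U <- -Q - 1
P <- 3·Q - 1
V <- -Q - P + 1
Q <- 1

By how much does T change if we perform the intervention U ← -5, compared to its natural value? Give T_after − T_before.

do(U=-5) replaces the equation U <- -Q - 1 with the constant U = -5.
T = min(U, Q) + 3  [with U=-5, Q=1]  = -2
Without intervention: U = -Q - 1  [with Q=1]  = -2; T = min(U, Q) + 3  [with U=-2, Q=1]  = 1.
Change = -2 − 1 = -3.

-3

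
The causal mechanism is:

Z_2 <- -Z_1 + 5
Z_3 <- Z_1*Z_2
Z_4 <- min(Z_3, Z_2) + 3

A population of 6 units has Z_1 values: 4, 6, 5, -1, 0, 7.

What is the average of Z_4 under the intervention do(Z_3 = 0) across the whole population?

Every unit gets Z_3=0 under the intervention. Z_4 values become 3, 2, 3, 3, 3, 1; E[Z_4|do(Z_3=0)] = 2.5.

2.5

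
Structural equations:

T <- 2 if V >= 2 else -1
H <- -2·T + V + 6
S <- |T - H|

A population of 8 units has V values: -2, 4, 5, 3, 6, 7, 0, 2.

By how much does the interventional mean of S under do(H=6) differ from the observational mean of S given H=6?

-0.75

The intervention sets H=6 in all 8 units regardless of V. Recomputing S per unit gives 7, 4, 4, 4, 4, 4, 7, 4; average 4.75.
E[S|H=6] averages over only the 2 units with H=6 (V = -2, 4): S = 7, 4, mean 5.5.
Difference = 4.75 − 5.5 = -0.75.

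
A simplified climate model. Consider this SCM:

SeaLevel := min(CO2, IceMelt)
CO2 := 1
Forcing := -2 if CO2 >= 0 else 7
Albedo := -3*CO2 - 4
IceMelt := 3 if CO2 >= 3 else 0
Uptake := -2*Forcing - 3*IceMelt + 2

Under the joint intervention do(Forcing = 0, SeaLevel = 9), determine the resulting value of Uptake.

2

Setting Forcing = 0, SeaLevel = 9 by intervention discards those variables' equations.
IceMelt = 3 if CO2 >= 3 else 0  [with CO2=1]  = 0
Uptake = -2*Forcing - 3*IceMelt + 2  [with Forcing=0, IceMelt=0]  = 2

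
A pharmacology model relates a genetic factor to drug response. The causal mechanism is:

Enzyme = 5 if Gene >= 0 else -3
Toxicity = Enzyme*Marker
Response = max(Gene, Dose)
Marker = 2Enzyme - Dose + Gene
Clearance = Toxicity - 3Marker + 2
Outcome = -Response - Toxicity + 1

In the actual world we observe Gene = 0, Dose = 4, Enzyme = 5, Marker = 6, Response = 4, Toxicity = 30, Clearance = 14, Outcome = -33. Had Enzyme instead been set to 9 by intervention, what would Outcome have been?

-129

The intervention breaks the incoming arrows to Enzyme: Enzyme = 5 if Gene >= 0 else -3 no longer applies, and Enzyme = 9.
Marker = 2Enzyme - Dose + Gene  [with Enzyme=9, Dose=4, Gene=0]  = 14
Response = max(Gene, Dose)  [with Gene=0, Dose=4]  = 4
Toxicity = Enzyme*Marker  [with Enzyme=9, Marker=14]  = 126
Outcome = -Response - Toxicity + 1  [with Response=4, Toxicity=126]  = -129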